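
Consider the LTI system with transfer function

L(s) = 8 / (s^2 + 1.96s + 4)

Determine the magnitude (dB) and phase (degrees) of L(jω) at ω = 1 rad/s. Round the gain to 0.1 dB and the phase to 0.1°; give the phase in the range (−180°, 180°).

7.0 dB, -33.2°

At s = jω = j1:
quadratic: (j1)² + 1.96·j1 + 4 = 3 + j1.96 → |·| ≈ 3.5835, ∠ ≈ 33.16°
|L| = 8 / 3.5835 ≈ 2.2325
Gain = 20 log₁₀(2.2325) ≈ 6.98 dB
∠L = 0.00° − 33.16° = -33.16°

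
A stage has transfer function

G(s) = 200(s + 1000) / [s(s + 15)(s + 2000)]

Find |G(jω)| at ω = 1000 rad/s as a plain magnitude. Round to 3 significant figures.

0.000126

At s = jω = j1000:
zero (s+1000): 1000 + j1000 → |·| = √(1000²+1000²) = √2000000 ≈ 1414.2, ∠ = arctan(1000/1000) ≈ 45.00°
pole (s+15): 15 + j1000 → |·| = √(15²+1000²) = √1000225 ≈ 1000.1, ∠ = arctan(1000/15) ≈ 89.14°
pole (s+2000): 2000 + j1000 → |·| = √(2000²+1000²) = √5000000 ≈ 2236.1, ∠ = arctan(1000/2000) ≈ 26.57°
pole at origin: |s| = 1000, ∠ = 90.00° (in denominator)
|G| = 200 · 1414.2 / 2.2363e+09 ≈ 0.00012648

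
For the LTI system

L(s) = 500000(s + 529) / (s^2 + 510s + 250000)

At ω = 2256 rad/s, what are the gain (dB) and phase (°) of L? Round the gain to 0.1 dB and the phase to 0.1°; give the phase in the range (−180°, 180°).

47.3 dB, -89.8°

At s = jω = j2256:
zero (s+529): 529 + j2256 → |·| = √(529²+2256²) = √5369377 ≈ 2317.2, ∠ = arctan(2256/529) ≈ 76.80°
quadratic: (j2256)² + 510·j2256 + 250000 = -4839536 + j1150560 → |·| ≈ 4.9744e+06, ∠ ≈ 166.63°
|L| = 500000 · 2317.2 / 4.9744e+06 ≈ 232.91
Gain = 20 log₁₀(232.91) ≈ 47.34 dB
∠L = 76.80° − 166.63° = -89.83°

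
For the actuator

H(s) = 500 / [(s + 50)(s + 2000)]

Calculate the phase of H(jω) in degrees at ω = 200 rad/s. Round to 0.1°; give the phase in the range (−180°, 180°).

At s = jω = j200:
pole (s+50): 50 + j200 → |·| = √(50²+200²) = √42500 ≈ 206.16, ∠ = arctan(200/50) ≈ 75.96°
pole (s+2000): 2000 + j200 → |·| = √(2000²+200²) = √4040000 ≈ 2010, ∠ = arctan(200/2000) ≈ 5.71°
∠H = 0.00° − 81.67° = -81.67°

-81.7°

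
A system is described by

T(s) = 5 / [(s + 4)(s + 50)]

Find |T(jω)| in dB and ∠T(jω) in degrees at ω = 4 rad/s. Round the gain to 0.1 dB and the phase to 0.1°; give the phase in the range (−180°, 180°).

-35.1 dB, -49.6°

At s = jω = j4:
pole (s+4): 4 + j4 → |·| = √(4²+4²) = √32 ≈ 5.6569, ∠ = arctan(4/4) ≈ 45.00°
pole (s+50): 50 + j4 → |·| = √(50²+4²) = √2516 ≈ 50.16, ∠ = arctan(4/50) ≈ 4.57°
|T| = 5 / 283.75 ≈ 0.017621
Gain = 20 log₁₀(0.017621) ≈ -35.08 dB
∠T = 0.00° − 49.57° = -49.57°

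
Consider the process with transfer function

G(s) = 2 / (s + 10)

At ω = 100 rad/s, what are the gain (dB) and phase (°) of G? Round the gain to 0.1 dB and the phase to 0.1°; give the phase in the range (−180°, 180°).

Substitute s = j100:
Numerator: 2 = 2 + j0
Denominator: (j100) + 10 = 10 + j100
|N| = √(2² + 0²) ≈ 2, ∠N ≈ 0.00°
|D| = √(10² + 100²) ≈ 100.5, ∠D ≈ 84.29°
|G| = 2 / 100.5 ≈ 0.0199
Gain = 20 log₁₀(0.0199) ≈ -34.02 dB
∠G = 0.00° − 84.29° = -84.29°

-34.0 dB, -84.3°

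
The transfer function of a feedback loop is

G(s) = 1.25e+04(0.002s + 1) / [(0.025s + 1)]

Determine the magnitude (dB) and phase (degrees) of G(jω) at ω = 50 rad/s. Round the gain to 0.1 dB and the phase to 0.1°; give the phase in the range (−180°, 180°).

At ω = 50 rad/s:
zero (1 + j50·0.002) = 1 + j0.1 → |·| ≈ 1.005, ∠ ≈ 5.71°
pole (1 + j50·0.025) = 1 + j1.25 → |·| ≈ 1.6008, ∠ ≈ 51.34°
|G| = 1.25e+04 · 1.005 / (1.6008) ≈ 7847.6
Gain = 20 log₁₀(7847.6) ≈ 77.89 dB
∠G = (5.71°) − (51.34°) = -45.63°

77.9 dB, -45.6°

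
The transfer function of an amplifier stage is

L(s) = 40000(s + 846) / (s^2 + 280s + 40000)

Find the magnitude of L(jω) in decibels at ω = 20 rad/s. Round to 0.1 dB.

58.6 dB

At s = jω = j20:
zero (s+846): 846 + j20 → |·| = √(846²+20²) = √716116 ≈ 846.24, ∠ = arctan(20/846) ≈ 1.35°
quadratic: (j20)² + 280·j20 + 40000 = 39600 + j5600 → |·| ≈ 39994, ∠ ≈ 8.05°
|L| = 40000 · 846.24 / 39994 ≈ 846.37
Gain = 20 log₁₀(846.37) ≈ 58.55 dB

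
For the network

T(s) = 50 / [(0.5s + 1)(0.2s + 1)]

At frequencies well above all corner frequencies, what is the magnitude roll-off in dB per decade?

Each pole contributes −20 dB/decade at high frequency; each zero contributes +20 dB/decade.
Net: 0 zero(s) − 2 pole(s) → -40 dB/decade.

-40 dB/decade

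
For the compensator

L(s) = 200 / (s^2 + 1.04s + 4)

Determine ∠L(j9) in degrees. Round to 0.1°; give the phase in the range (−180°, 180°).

At s = jω = j9:
quadratic: (j9)² + 1.04·j9 + 4 = -77 + j9.36 → |·| ≈ 77.567, ∠ ≈ 173.07°
∠L = 0.00° − 173.07° = -173.07°

-173.1°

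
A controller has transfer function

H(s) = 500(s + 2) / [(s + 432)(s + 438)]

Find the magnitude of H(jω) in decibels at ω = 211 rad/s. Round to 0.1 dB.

At s = jω = j211:
zero (s+2): 2 + j211 → |·| = √(2²+211²) = √44525 ≈ 211.01, ∠ = arctan(211/2) ≈ 89.46°
pole (s+432): 432 + j211 → |·| = √(432²+211²) = √231145 ≈ 480.78, ∠ = arctan(211/432) ≈ 26.03°
pole (s+438): 438 + j211 → |·| = √(438²+211²) = √236365 ≈ 486.17, ∠ = arctan(211/438) ≈ 25.72°
|H| = 500 · 211.01 / 2.3374e+05 ≈ 0.45138
Gain = 20 log₁₀(0.45138) ≈ -6.91 dB

-6.9 dB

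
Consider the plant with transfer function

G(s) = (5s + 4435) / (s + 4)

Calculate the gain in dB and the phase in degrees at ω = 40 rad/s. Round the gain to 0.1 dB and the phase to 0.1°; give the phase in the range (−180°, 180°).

Substitute s = j40:
Numerator: 5(j40) + 4435 = 4435 + j200
Denominator: (j40) + 4 = 4 + j40
|N| = √(4435² + 200²) ≈ 4439.5, ∠N ≈ 2.58°
|D| = √(4² + 40²) ≈ 40.2, ∠D ≈ 84.29°
|G| = 4439.5 / 40.2 ≈ 110.44
Gain = 20 log₁₀(110.44) ≈ 40.86 dB
∠G = 2.58° − 84.29° = -81.71°

40.9 dB, -81.7°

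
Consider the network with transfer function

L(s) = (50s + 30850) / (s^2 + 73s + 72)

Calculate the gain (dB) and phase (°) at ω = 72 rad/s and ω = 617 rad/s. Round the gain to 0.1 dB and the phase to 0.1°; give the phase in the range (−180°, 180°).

ω = 72: 12.5 dB, -127.5°; ω = 617: -18.9 dB, -128.3°

Substitute s = j72:
Numerator: 50(j72) + 30850 = 30850 + j3600
Denominator: (j72)^2 + 73(j72) + 72 = -5112 + j5256
|N| = √(30850² + 3600²) ≈ 31059, ∠N ≈ 6.66°
|D| = √(5112² + 5256²) ≈ 7332, ∠D ≈ 134.20°
|L| = 31059 / 7332 ≈ 4.2361
Gain = 20 log₁₀(4.2361) ≈ 12.54 dB
∠L = 6.66° − 134.20° = -127.54°

Substitute s = j617:
Numerator: 50(j617) + 30850 = 30850 + j30850
Denominator: (j617)^2 + 73(j617) + 72 = -380617 + j45041
|N| = √(30850² + 30850²) ≈ 43628, ∠N ≈ 45.00°
|D| = √(380617² + 45041²) ≈ 3.8327e+05, ∠D ≈ 173.25°
|L| = 43628 / 3.8327e+05 ≈ 0.11383
Gain = 20 log₁₀(0.11383) ≈ -18.87 dB
∠L = 45.00° − 173.25° = -128.25°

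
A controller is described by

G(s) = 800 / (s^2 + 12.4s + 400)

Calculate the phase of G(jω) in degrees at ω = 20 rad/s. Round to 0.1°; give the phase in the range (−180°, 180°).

At s = jω = j20:
quadratic: (j20)² + 12.4·j20 + 400 = 0 + j248 → |·| ≈ 248, ∠ ≈ 90.00°
∠G = 0.00° − 90.00° = -90.00°

-90.0°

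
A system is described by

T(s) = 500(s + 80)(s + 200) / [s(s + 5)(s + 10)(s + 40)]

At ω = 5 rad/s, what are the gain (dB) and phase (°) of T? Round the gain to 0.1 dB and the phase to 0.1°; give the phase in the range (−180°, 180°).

At s = jω = j5:
zero (s+80): 80 + j5 → |·| = √(80²+5²) = √6425 ≈ 80.156, ∠ = arctan(5/80) ≈ 3.58°
zero (s+200): 200 + j5 → |·| = √(200²+5²) = √40025 ≈ 200.06, ∠ = arctan(5/200) ≈ 1.43°
pole (s+5): 5 + j5 → |·| = √(5²+5²) = √50 ≈ 7.0711, ∠ = arctan(5/5) ≈ 45.00°
pole (s+10): 10 + j5 → |·| = √(10²+5²) = √125 ≈ 11.18, ∠ = arctan(5/10) ≈ 26.57°
pole (s+40): 40 + j5 → |·| = √(40²+5²) = √1625 ≈ 40.311, ∠ = arctan(5/40) ≈ 7.13°
pole at origin: |s| = 5, ∠ = 90.00° (in denominator)
|T| = 500 · 16036 / 15934 ≈ 503.2
Gain = 20 log₁₀(503.2) ≈ 54.03 dB
∠T = 5.01° − 168.70° = -163.69°

54.0 dB, -163.7°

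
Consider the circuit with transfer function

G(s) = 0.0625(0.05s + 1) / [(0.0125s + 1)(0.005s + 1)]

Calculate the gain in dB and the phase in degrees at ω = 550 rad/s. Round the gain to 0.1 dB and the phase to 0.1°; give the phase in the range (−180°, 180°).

At ω = 550 rad/s:
zero (1 + j550·0.05) = 1 + j27.5 → |·| ≈ 27.518, ∠ ≈ 87.92°
pole (1 + j550·0.0125) = 1 + j6.875 → |·| ≈ 6.9473, ∠ ≈ 81.72°
pole (1 + j550·0.005) = 1 + j2.75 → |·| ≈ 2.9262, ∠ ≈ 70.02°
|G| = 0.0625 · 27.518 / (6.9473 · 2.9262) ≈ 0.084601
Gain = 20 log₁₀(0.084601) ≈ -21.45 dB
∠G = (87.92°) − (81.72° + 70.02°) = -63.82°

-21.5 dB, -63.8°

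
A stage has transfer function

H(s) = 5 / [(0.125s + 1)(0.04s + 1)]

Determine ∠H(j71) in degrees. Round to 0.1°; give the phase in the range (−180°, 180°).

-154.2°

At ω = 71 rad/s:
pole (1 + j71·0.125) = 1 + j8.875 → |·| ≈ 8.9312, ∠ ≈ 83.57°
pole (1 + j71·0.04) = 1 + j2.84 → |·| ≈ 3.0109, ∠ ≈ 70.60°
∠H = (0°) − (83.57° + 70.60°) = -154.17°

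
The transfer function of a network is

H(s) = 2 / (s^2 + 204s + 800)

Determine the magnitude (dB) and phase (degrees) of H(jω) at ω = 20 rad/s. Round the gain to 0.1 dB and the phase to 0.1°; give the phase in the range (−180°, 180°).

Substitute s = j20:
Numerator: 2 = 2 + j0
Denominator: (j20)^2 + 204(j20) + 800 = 400 + j4080
|N| = √(2² + 0²) ≈ 2, ∠N ≈ 0.00°
|D| = √(400² + 4080²) ≈ 4099.6, ∠D ≈ 84.40°
|H| = 2 / 4099.6 ≈ 0.00048785
Gain = 20 log₁₀(0.00048785) ≈ -66.23 dB
∠H = 0.00° − 84.40° = -84.40°

-66.2 dB, -84.4°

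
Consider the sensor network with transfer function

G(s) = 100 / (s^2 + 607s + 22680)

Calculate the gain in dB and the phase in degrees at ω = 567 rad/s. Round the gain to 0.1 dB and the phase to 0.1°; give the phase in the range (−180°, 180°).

-73.2 dB, -131.0°

Substitute s = j567:
Numerator: 100 = 100 + j0
Denominator: (j567)^2 + 607(j567) + 22680 = -298809 + j344169
|N| = √(100² + 0²) ≈ 100, ∠N ≈ 0.00°
|D| = √(298809² + 344169²) ≈ 4.5578e+05, ∠D ≈ 130.96°
|G| = 100 / 4.5578e+05 ≈ 0.0002194
Gain = 20 log₁₀(0.0002194) ≈ -73.18 dB
∠G = 0.00° − 130.96° = -130.96°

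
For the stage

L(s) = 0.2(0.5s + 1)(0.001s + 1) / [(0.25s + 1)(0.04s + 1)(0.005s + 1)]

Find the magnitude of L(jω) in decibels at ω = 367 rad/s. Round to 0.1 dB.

-37.2 dB

At ω = 367 rad/s:
zero (1 + j367·0.5) = 1 + j183.5 → |·| ≈ 183.5, ∠ ≈ 89.69°
zero (1 + j367·0.001) = 1 + j0.367 → |·| ≈ 1.0652, ∠ ≈ 20.15°
pole (1 + j367·0.25) = 1 + j91.75 → |·| ≈ 91.755, ∠ ≈ 89.38°
pole (1 + j367·0.04) = 1 + j14.68 → |·| ≈ 14.714, ∠ ≈ 86.10°
pole (1 + j367·0.005) = 1 + j1.835 → |·| ≈ 2.0898, ∠ ≈ 61.41°
|L| = 0.2 · 183.5 · 1.0652 / (91.755 · 14.714 · 2.0898) ≈ 0.013856
Gain = 20 log₁₀(0.013856) ≈ -37.17 dB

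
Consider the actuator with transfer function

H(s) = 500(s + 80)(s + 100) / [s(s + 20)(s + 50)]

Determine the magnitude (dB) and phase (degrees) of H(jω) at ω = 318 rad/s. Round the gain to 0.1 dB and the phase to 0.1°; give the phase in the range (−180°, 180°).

4.5 dB, -109.0°

At s = jω = j318:
zero (s+80): 80 + j318 → |·| = √(80²+318²) = √107524 ≈ 327.91, ∠ = arctan(318/80) ≈ 75.88°
zero (s+100): 100 + j318 → |·| = √(100²+318²) = √111124 ≈ 333.35, ∠ = arctan(318/100) ≈ 72.54°
pole (s+20): 20 + j318 → |·| = √(20²+318²) = √101524 ≈ 318.63, ∠ = arctan(318/20) ≈ 86.40°
pole (s+50): 50 + j318 → |·| = √(50²+318²) = √103624 ≈ 321.91, ∠ = arctan(318/50) ≈ 81.06°
pole at origin: |s| = 318, ∠ = 90.00° (in denominator)
|H| = 500 · 1.0931e+05 / 3.2617e+07 ≈ 1.6757
Gain = 20 log₁₀(1.6757) ≈ 4.48 dB
∠H = 148.42° − 257.46° = -109.04°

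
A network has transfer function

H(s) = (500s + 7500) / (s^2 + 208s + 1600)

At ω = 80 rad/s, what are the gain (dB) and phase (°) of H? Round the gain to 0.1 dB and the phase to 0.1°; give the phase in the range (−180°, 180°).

Substitute s = j80:
Numerator: 500(j80) + 7500 = 7500 + j40000
Denominator: (j80)^2 + 208(j80) + 1600 = -4800 + j16640
|N| = √(7500² + 40000²) ≈ 40697, ∠N ≈ 79.38°
|D| = √(4800² + 16640²) ≈ 17318, ∠D ≈ 106.09°
|H| = 40697 / 17318 ≈ 2.35
Gain = 20 log₁₀(2.35) ≈ 7.42 dB
∠H = 79.38° − 106.09° = -26.71°

7.4 dB, -26.7°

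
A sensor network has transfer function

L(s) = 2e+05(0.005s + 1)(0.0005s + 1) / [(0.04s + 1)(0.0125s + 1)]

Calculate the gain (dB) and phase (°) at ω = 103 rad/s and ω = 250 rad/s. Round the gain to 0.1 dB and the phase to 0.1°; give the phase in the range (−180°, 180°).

At ω = 103 rad/s:
zero (1 + j103·0.005) = 1 + j0.515 → |·| ≈ 1.1248, ∠ ≈ 27.25°
zero (1 + j103·0.0005) = 1 + j0.0515 → |·| ≈ 1.0013, ∠ ≈ 2.95°
pole (1 + j103·0.04) = 1 + j4.12 → |·| ≈ 4.2396, ∠ ≈ 76.36°
pole (1 + j103·0.0125) = 1 + j1.2875 → |·| ≈ 1.6302, ∠ ≈ 52.16°
|L| = 2e+05 · 1.1248 · 1.0013 / (4.2396 · 1.6302) ≈ 32591
Gain = 20 log₁₀(32591) ≈ 90.26 dB
∠L = (27.25° + 2.95°) − (76.36° + 52.16°) = -98.32°

At ω = 250 rad/s:
zero (1 + j250·0.005) = 1 + j1.25 → |·| ≈ 1.6008, ∠ ≈ 51.34°
zero (1 + j250·0.0005) = 1 + j0.125 → |·| ≈ 1.0078, ∠ ≈ 7.13°
pole (1 + j250·0.04) = 1 + j10 → |·| ≈ 10.05, ∠ ≈ 84.29°
pole (1 + j250·0.0125) = 1 + j3.125 → |·| ≈ 3.2811, ∠ ≈ 72.26°
|L| = 2e+05 · 1.6008 · 1.0078 / (10.05 · 3.2811) ≈ 9784.9
Gain = 20 log₁₀(9784.9) ≈ 79.81 dB
∠L = (51.34° + 7.13°) − (84.29° + 72.26°) = -98.08°

ω = 103: 90.3 dB, -98.3°; ω = 250: 79.8 dB, -98.1°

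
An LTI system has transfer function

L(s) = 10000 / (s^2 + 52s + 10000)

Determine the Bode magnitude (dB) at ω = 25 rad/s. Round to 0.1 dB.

0.5 dB

At s = jω = j25:
quadratic: (j25)² + 52·j25 + 10000 = 9375 + j1300 → |·| ≈ 9464.7, ∠ ≈ 7.89°
|L| = 10000 / 9464.7 ≈ 1.0566
Gain = 20 log₁₀(1.0566) ≈ 0.48 dB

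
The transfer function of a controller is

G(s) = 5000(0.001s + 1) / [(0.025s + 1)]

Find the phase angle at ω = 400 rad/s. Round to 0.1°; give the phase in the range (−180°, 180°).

At ω = 400 rad/s:
zero (1 + j400·0.001) = 1 + j0.4 → |·| ≈ 1.077, ∠ ≈ 21.80°
pole (1 + j400·0.025) = 1 + j10 → |·| ≈ 10.05, ∠ ≈ 84.29°
∠G = (21.80°) − (84.29°) = -62.49°

-62.5°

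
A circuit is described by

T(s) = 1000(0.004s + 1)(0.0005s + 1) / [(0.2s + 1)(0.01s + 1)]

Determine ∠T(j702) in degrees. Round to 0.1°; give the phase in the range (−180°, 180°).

At ω = 702 rad/s:
zero (1 + j702·0.004) = 1 + j2.808 → |·| ≈ 2.9807, ∠ ≈ 70.40°
zero (1 + j702·0.0005) = 1 + j0.351 → |·| ≈ 1.0598, ∠ ≈ 19.34°
pole (1 + j702·0.2) = 1 + j140.4 → |·| ≈ 140.4, ∠ ≈ 89.59°
pole (1 + j702·0.01) = 1 + j7.02 → |·| ≈ 7.0909, ∠ ≈ 81.89°
∠T = (70.40° + 19.34°) − (89.59° + 81.89°) = -81.74°

-81.7°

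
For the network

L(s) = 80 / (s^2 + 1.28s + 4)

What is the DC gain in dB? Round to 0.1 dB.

26.0 dB

L(0) = 80 / 4 = 20
20 log₁₀(20) ≈ 26.02 dB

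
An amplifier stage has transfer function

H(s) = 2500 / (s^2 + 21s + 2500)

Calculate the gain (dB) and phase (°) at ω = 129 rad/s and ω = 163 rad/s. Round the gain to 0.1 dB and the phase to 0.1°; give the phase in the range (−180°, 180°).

At s = jω = j129:
quadratic: (j129)² + 21·j129 + 2500 = -14141 + j2709 → |·| ≈ 14398, ∠ ≈ 169.16°
|H| = 2500 / 14398 ≈ 0.17364
Gain = 20 log₁₀(0.17364) ≈ -15.21 dB
∠H = 0.00° − 169.16° = -169.16°

At s = jω = j163:
quadratic: (j163)² + 21·j163 + 2500 = -24069 + j3423 → |·| ≈ 24311, ∠ ≈ 171.91°
|H| = 2500 / 24311 ≈ 0.10283
Gain = 20 log₁₀(0.10283) ≈ -19.76 dB
∠H = 0.00° − 171.91° = -171.91°

ω = 129: -15.2 dB, -169.2°; ω = 163: -19.8 dB, -171.9°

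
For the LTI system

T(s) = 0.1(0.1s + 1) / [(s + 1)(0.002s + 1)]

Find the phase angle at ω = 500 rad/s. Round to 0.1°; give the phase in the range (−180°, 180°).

At ω = 500 rad/s:
zero (1 + j500·0.1) = 1 + j50 → |·| ≈ 50.01, ∠ ≈ 88.85°
pole (1 + j500·1) = 1 + j500 → |·| ≈ 500, ∠ ≈ 89.89°
pole (1 + j500·0.002) = 1 + j1 → |·| ≈ 1.4142, ∠ ≈ 45.00°
∠T = (88.85°) − (89.89° + 45.00°) = -46.04°

-46.0°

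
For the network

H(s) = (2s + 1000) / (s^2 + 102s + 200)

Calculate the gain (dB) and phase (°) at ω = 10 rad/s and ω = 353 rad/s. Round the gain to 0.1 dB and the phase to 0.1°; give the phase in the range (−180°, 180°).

ω = 10: -0.2 dB, -83.3°; ω = 353: -40.5 dB, -128.6°

Substitute s = j10:
Numerator: 2(j10) + 1000 = 1000 + j20
Denominator: (j10)^2 + 102(j10) + 200 = 100 + j1020
|N| = √(1000² + 20²) ≈ 1000.2, ∠N ≈ 1.15°
|D| = √(100² + 1020²) ≈ 1024.9, ∠D ≈ 84.40°
|H| = 1000.2 / 1024.9 ≈ 0.9759
Gain = 20 log₁₀(0.9759) ≈ -0.21 dB
∠H = 1.15° − 84.40° = -83.25°

Substitute s = j353:
Numerator: 2(j353) + 1000 = 1000 + j706
Denominator: (j353)^2 + 102(j353) + 200 = -124409 + j36006
|N| = √(1000² + 706²) ≈ 1224.1, ∠N ≈ 35.22°
|D| = √(124409² + 36006²) ≈ 1.2951e+05, ∠D ≈ 163.86°
|H| = 1224.1 / 1.2951e+05 ≈ 0.0094518
Gain = 20 log₁₀(0.0094518) ≈ -40.49 dB
∠H = 35.22° − 163.86° = -128.64°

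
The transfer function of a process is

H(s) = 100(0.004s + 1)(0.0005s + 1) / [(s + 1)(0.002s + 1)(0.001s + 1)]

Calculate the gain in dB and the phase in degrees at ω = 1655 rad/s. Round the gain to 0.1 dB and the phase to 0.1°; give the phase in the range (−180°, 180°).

At ω = 1655 rad/s:
zero (1 + j1655·0.004) = 1 + j6.62 → |·| ≈ 6.6951, ∠ ≈ 81.41°
zero (1 + j1655·0.0005) = 1 + j0.8275 → |·| ≈ 1.298, ∠ ≈ 39.61°
pole (1 + j1655·1) = 1 + j1655 → |·| ≈ 1655, ∠ ≈ 89.97°
pole (1 + j1655·0.002) = 1 + j3.31 → |·| ≈ 3.4578, ∠ ≈ 73.19°
pole (1 + j1655·0.001) = 1 + j1.655 → |·| ≈ 1.9337, ∠ ≈ 58.86°
|H| = 100 · 6.6951 · 1.298 / (1655 · 3.4578 · 1.9337) ≈ 0.078532
Gain = 20 log₁₀(0.078532) ≈ -22.10 dB
∠H = (81.41° + 39.61°) − (89.97° + 73.19° + 58.86°) = -101.00°

-22.1 dB, -101.0°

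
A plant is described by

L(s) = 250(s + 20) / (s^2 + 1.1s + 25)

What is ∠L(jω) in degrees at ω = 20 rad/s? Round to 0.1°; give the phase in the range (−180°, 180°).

-131.6°

At s = jω = j20:
zero (s+20): 20 + j20 → |·| = √(20²+20²) = √800 ≈ 28.284, ∠ = arctan(20/20) ≈ 45.00°
quadratic: (j20)² + 1.1·j20 + 25 = -375 + j22 → |·| ≈ 375.64, ∠ ≈ 176.64°
∠L = 45.00° − 176.64° = -131.64°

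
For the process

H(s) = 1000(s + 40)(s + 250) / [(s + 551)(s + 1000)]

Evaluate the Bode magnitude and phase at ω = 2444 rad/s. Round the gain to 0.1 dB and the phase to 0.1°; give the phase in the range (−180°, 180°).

At s = jω = j2444:
zero (s+40): 40 + j2444 → |·| = √(40²+2444²) = √5974736 ≈ 2444.3, ∠ = arctan(2444/40) ≈ 89.06°
zero (s+250): 250 + j2444 → |·| = √(250²+2444²) = √6035636 ≈ 2456.8, ∠ = arctan(2444/250) ≈ 84.16°
pole (s+551): 551 + j2444 → |·| = √(551²+2444²) = √6276737 ≈ 2505.3, ∠ = arctan(2444/551) ≈ 77.30°
pole (s+1000): 1000 + j2444 → |·| = √(1000²+2444²) = √6973136 ≈ 2640.7, ∠ = arctan(2444/1000) ≈ 67.75°
|H| = 1000 · 6.0052e+06 / 6.6157e+06 ≈ 907.72
Gain = 20 log₁₀(907.72) ≈ 59.16 dB
∠H = 173.22° − 145.05° = 28.17°

59.2 dB, 28.2°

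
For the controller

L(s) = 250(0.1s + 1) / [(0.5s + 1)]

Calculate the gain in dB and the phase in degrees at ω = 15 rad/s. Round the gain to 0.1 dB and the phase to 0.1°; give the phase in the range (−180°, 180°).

35.5 dB, -26.1°

At ω = 15 rad/s:
zero (1 + j15·0.1) = 1 + j1.5 → |·| ≈ 1.8028, ∠ ≈ 56.31°
pole (1 + j15·0.5) = 1 + j7.5 → |·| ≈ 7.5664, ∠ ≈ 82.41°
|L| = 250 · 1.8028 / (7.5664) ≈ 59.566
Gain = 20 log₁₀(59.566) ≈ 35.50 dB
∠L = (56.31°) − (82.41°) = -26.10°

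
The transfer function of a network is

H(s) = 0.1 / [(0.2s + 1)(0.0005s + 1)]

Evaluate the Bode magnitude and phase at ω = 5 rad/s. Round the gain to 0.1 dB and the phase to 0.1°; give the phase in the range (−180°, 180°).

At ω = 5 rad/s:
pole (1 + j5·0.2) = 1 + j1 → |·| ≈ 1.4142, ∠ ≈ 45.00°
pole (1 + j5·0.0005) = 1 + j0.0025 → |·| ≈ 1, ∠ ≈ 0.14°
|H| = 0.1 · 1 / (1.4142 · 1) ≈ 0.070711
Gain = 20 log₁₀(0.070711) ≈ -23.01 dB
∠H = (0°) − (45.00° + 0.14°) = -45.14°

-23.0 dB, -45.1°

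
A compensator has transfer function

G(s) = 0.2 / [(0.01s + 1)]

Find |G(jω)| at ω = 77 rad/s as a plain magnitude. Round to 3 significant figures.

At ω = 77 rad/s:
pole (1 + j77·0.01) = 1 + j0.77 → |·| ≈ 1.2621, ∠ ≈ 37.60°
|G| = 0.2 · 1 / (1.2621) ≈ 0.15847

0.158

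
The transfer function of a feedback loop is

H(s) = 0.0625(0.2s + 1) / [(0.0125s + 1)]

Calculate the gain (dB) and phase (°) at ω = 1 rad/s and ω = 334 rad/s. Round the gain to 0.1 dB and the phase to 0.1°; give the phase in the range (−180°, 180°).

ω = 1: -23.9 dB, 10.6°; ω = 334: -0.2 dB, 12.6°

At ω = 1 rad/s:
zero (1 + j1·0.2) = 1 + j0.2 → |·| ≈ 1.0198, ∠ ≈ 11.31°
pole (1 + j1·0.0125) = 1 + j0.0125 → |·| ≈ 1.0001, ∠ ≈ 0.72°
|H| = 0.0625 · 1.0198 / (1.0001) ≈ 0.063731
Gain = 20 log₁₀(0.063731) ≈ -23.91 dB
∠H = (11.31°) − (0.72°) = 10.59°

At ω = 334 rad/s:
zero (1 + j334·0.2) = 1 + j66.8 → |·| ≈ 66.807, ∠ ≈ 89.14°
pole (1 + j334·0.0125) = 1 + j4.175 → |·| ≈ 4.2931, ∠ ≈ 76.53°
|H| = 0.0625 · 66.807 / (4.2931) ≈ 0.97259
Gain = 20 log₁₀(0.97259) ≈ -0.24 dB
∠H = (89.14°) − (76.53°) = 12.61°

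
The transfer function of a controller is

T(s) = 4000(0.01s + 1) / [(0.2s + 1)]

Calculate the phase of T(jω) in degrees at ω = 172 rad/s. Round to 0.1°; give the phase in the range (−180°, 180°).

At ω = 172 rad/s:
zero (1 + j172·0.01) = 1 + j1.72 → |·| ≈ 1.9896, ∠ ≈ 59.83°
pole (1 + j172·0.2) = 1 + j34.4 → |·| ≈ 34.415, ∠ ≈ 88.33°
∠T = (59.83°) − (88.33°) = -28.50°

-28.5°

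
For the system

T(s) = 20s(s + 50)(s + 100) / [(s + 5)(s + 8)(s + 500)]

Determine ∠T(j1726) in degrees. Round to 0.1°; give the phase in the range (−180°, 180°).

11.6°

At s = jω = j1726:
zero (s+50): 50 + j1726 → |·| = √(50²+1726²) = √2981576 ≈ 1726.7, ∠ = arctan(1726/50) ≈ 88.34°
zero (s+100): 100 + j1726 → |·| = √(100²+1726²) = √2989076 ≈ 1728.9, ∠ = arctan(1726/100) ≈ 86.68°
zero at origin: s = j1726 → |·| = 1726, ∠ = 90.00°
pole (s+5): 5 + j1726 → |·| = √(5²+1726²) = √2979101 ≈ 1726, ∠ = arctan(1726/5) ≈ 89.83°
pole (s+8): 8 + j1726 → |·| = √(8²+1726²) = √2979140 ≈ 1726, ∠ = arctan(1726/8) ≈ 89.73°
pole (s+500): 500 + j1726 → |·| = √(500²+1726²) = √3229076 ≈ 1797, ∠ = arctan(1726/500) ≈ 73.84°
∠T = 265.02° − 253.40° = 11.62°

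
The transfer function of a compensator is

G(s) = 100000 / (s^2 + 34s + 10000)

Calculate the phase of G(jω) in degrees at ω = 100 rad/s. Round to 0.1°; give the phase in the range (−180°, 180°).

At s = jω = j100:
quadratic: (j100)² + 34·j100 + 10000 = 0 + j3400 → |·| ≈ 3400, ∠ ≈ 90.00°
∠G = 0.00° − 90.00° = -90.00°

-90.0°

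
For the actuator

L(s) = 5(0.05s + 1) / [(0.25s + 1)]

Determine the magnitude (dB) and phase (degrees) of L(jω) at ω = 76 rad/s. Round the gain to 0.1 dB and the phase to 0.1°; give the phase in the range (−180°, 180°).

At ω = 76 rad/s:
zero (1 + j76·0.05) = 1 + j3.8 → |·| ≈ 3.9294, ∠ ≈ 75.26°
pole (1 + j76·0.25) = 1 + j19 → |·| ≈ 19.026, ∠ ≈ 86.99°
|L| = 5 · 3.9294 / (19.026) ≈ 1.0326
Gain = 20 log₁₀(1.0326) ≈ 0.28 dB
∠L = (75.26°) − (86.99°) = -11.73°

0.3 dB, -11.7°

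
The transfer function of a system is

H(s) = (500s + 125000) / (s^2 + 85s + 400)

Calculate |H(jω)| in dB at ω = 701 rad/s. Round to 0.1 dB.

-2.5 dB

Substitute s = j701:
Numerator: 500(j701) + 125000 = 125000 + j350500
Denominator: (j701)^2 + 85(j701) + 400 = -491001 + j59585
|N| = √(125000² + 350500²) ≈ 3.7212e+05, ∠N ≈ 70.37°
|D| = √(491001² + 59585²) ≈ 4.946e+05, ∠D ≈ 173.08°
|H| = 3.7212e+05 / 4.946e+05 ≈ 0.75237
Gain = 20 log₁₀(0.75237) ≈ -2.47 dB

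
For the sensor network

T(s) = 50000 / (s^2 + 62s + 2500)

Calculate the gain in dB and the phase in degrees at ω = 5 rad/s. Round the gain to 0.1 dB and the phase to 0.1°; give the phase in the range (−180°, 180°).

26.0 dB, -7.1°

At s = jω = j5:
quadratic: (j5)² + 62·j5 + 2500 = 2475 + j310 → |·| ≈ 2494.3, ∠ ≈ 7.14°
|T| = 50000 / 2494.3 ≈ 20.046
Gain = 20 log₁₀(20.046) ≈ 26.04 dB
∠T = 0.00° − 7.14° = -7.14°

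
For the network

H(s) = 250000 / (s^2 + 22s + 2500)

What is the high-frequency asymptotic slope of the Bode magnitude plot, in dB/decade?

Each pole contributes −20 dB/decade at high frequency; each zero contributes +20 dB/decade.
Net: 0 zero(s) − 2 pole(s) → -40 dB/decade.

-40 dB/decade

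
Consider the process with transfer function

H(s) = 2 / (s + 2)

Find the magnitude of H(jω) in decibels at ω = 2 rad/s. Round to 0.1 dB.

Substitute s = j2:
Numerator: 2 = 2 + j0
Denominator: (j2) + 2 = 2 + j2
|N| = √(2² + 0²) ≈ 2, ∠N ≈ 0.00°
|D| = √(2² + 2²) ≈ 2.8284, ∠D ≈ 45.00°
|H| = 2 / 2.8284 ≈ 0.70711
Gain = 20 log₁₀(0.70711) ≈ -3.01 dB

-3.0 dB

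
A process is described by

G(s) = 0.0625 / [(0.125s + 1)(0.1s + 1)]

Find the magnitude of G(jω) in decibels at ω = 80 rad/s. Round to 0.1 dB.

At ω = 80 rad/s:
pole (1 + j80·0.125) = 1 + j10 → |·| ≈ 10.05, ∠ ≈ 84.29°
pole (1 + j80·0.1) = 1 + j8 → |·| ≈ 8.0623, ∠ ≈ 82.87°
|G| = 0.0625 · 1 / (10.05 · 8.0623) ≈ 0.00077136
Gain = 20 log₁₀(0.00077136) ≈ -62.25 dB

-62.3 dB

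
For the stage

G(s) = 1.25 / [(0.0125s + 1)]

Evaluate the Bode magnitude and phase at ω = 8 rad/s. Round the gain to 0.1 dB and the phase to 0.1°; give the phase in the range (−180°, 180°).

1.9 dB, -5.7°

At ω = 8 rad/s:
pole (1 + j8·0.0125) = 1 + j0.1 → |·| ≈ 1.005, ∠ ≈ 5.71°
|G| = 1.25 · 1 / (1.005) ≈ 1.2438
Gain = 20 log₁₀(1.2438) ≈ 1.90 dB
∠G = (0°) − (5.71°) = -5.71°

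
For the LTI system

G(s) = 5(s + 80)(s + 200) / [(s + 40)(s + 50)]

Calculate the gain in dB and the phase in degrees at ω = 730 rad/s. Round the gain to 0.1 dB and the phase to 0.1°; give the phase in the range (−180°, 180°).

At s = jω = j730:
zero (s+80): 80 + j730 → |·| = √(80²+730²) = √539300 ≈ 734.37, ∠ = arctan(730/80) ≈ 83.75°
zero (s+200): 200 + j730 → |·| = √(200²+730²) = √572900 ≈ 756.9, ∠ = arctan(730/200) ≈ 74.68°
pole (s+40): 40 + j730 → |·| = √(40²+730²) = √534500 ≈ 731.1, ∠ = arctan(730/40) ≈ 86.86°
pole (s+50): 50 + j730 → |·| = √(50²+730²) = √535400 ≈ 731.71, ∠ = arctan(730/50) ≈ 86.08°
|G| = 5 · 5.5584e+05 / 5.3495e+05 ≈ 5.1953
Gain = 20 log₁₀(5.1953) ≈ 14.31 dB
∠G = 158.43° − 172.94° = -14.51°

14.3 dB, -14.5°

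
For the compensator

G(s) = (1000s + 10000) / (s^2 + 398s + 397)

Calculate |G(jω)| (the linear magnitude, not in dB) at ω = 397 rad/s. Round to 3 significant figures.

1.78

Substitute s = j397:
Numerator: 1000(j397) + 10000 = 10000 + j397000
Denominator: (j397)^2 + 398(j397) + 397 = -157212 + j158006
|N| = √(10000² + 397000²) ≈ 3.9713e+05, ∠N ≈ 88.56°
|D| = √(157212² + 158006²) ≈ 2.2289e+05, ∠D ≈ 134.86°
|G| = 3.9713e+05 / 2.2289e+05 ≈ 1.7817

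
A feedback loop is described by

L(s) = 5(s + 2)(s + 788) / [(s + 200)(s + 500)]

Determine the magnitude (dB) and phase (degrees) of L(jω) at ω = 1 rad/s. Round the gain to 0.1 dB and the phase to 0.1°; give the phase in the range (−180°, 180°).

At s = jω = j1:
zero (s+2): 2 + j1 → |·| = √(2²+1²) = √5 ≈ 2.2361, ∠ = arctan(1/2) ≈ 26.57°
zero (s+788): 788 + j1 → |·| = √(788²+1²) = √620945 ≈ 788, ∠ = arctan(1/788) ≈ 0.07°
pole (s+200): 200 + j1 → |·| = √(200²+1²) = √40001 ≈ 200, ∠ = arctan(1/200) ≈ 0.29°
pole (s+500): 500 + j1 → |·| = √(500²+1²) = √250001 ≈ 500, ∠ = arctan(1/500) ≈ 0.11°
|L| = 5 · 1762 / 1e+05 ≈ 0.0881
Gain = 20 log₁₀(0.0881) ≈ -21.10 dB
∠L = 26.64° − 0.40° = 26.24°

-21.1 dB, 26.2°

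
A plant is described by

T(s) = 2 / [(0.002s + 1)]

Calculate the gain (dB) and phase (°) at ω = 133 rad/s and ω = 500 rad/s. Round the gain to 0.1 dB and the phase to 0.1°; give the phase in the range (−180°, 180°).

ω = 133: 5.7 dB, -14.9°; ω = 500: 3.0 dB, -45.0°

At ω = 133 rad/s:
pole (1 + j133·0.002) = 1 + j0.266 → |·| ≈ 1.0348, ∠ ≈ 14.90°
|T| = 2 · 1 / (1.0348) ≈ 1.9327
Gain = 20 log₁₀(1.9327) ≈ 5.72 dB
∠T = (0°) − (14.90°) = -14.90°

At ω = 500 rad/s:
pole (1 + j500·0.002) = 1 + j1 → |·| ≈ 1.4142, ∠ ≈ 45.00°
|T| = 2 · 1 / (1.4142) ≈ 1.4142
Gain = 20 log₁₀(1.4142) ≈ 3.01 dB
∠T = (0°) − (45.00°) = -45.00°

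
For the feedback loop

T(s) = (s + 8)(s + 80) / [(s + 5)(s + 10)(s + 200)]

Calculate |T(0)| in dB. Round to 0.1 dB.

-23.9 dB

T(0) = 1·8·80 / (5·10·200) = 0.064
20 log₁₀(0.064) ≈ -23.88 dB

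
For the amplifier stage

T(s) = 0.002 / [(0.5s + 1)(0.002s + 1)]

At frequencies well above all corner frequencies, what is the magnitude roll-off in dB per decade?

-40 dB/decade

Each pole contributes −20 dB/decade at high frequency; each zero contributes +20 dB/decade.
Net: 0 zero(s) − 2 pole(s) → -40 dB/decade.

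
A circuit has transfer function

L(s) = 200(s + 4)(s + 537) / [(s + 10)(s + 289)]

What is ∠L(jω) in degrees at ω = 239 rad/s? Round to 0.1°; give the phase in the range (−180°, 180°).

At s = jω = j239:
zero (s+4): 4 + j239 → |·| = √(4²+239²) = √57137 ≈ 239.03, ∠ = arctan(239/4) ≈ 89.04°
zero (s+537): 537 + j239 → |·| = √(537²+239²) = √345490 ≈ 587.78, ∠ = arctan(239/537) ≈ 23.99°
pole (s+10): 10 + j239 → |·| = √(10²+239²) = √57221 ≈ 239.21, ∠ = arctan(239/10) ≈ 87.60°
pole (s+289): 289 + j239 → |·| = √(289²+239²) = √140642 ≈ 375.02, ∠ = arctan(239/289) ≈ 39.59°
∠L = 113.03° − 127.19° = -14.16°

-14.2°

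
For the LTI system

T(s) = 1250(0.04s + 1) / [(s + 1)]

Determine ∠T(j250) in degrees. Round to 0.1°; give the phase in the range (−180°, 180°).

At ω = 250 rad/s:
zero (1 + j250·0.04) = 1 + j10 → |·| ≈ 10.05, ∠ ≈ 84.29°
pole (1 + j250·1) = 1 + j250 → |·| ≈ 250, ∠ ≈ 89.77°
∠T = (84.29°) − (89.77°) = -5.48°

-5.5°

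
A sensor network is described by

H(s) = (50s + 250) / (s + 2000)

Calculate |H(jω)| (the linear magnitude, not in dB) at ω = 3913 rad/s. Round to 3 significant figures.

Substitute s = j3913:
Numerator: 50(j3913) + 250 = 250 + j195650
Denominator: (j3913) + 2000 = 2000 + j3913
|N| = √(250² + 195650²) ≈ 1.9565e+05, ∠N ≈ 89.93°
|D| = √(2000² + 3913²) ≈ 4394.5, ∠D ≈ 62.93°
|H| = 1.9565e+05 / 4394.5 ≈ 44.522

44.5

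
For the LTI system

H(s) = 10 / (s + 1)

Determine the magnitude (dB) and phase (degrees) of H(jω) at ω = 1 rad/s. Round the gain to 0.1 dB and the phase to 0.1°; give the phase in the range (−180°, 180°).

At s = jω = j1:
pole (s+1): 1 + j1 → |·| = √(1²+1²) = √2 ≈ 1.4142, ∠ = arctan(1/1) ≈ 45.00°
|H| = 10 / 1.4142 ≈ 7.0711
Gain = 20 log₁₀(7.0711) ≈ 16.99 dB
∠H = 0.00° − 45.00° = -45.00°

17.0 dB, -45.0°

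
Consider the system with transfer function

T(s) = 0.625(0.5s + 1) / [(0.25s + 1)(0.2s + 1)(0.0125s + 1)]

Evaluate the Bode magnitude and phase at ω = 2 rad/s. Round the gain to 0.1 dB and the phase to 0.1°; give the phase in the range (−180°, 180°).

At ω = 2 rad/s:
zero (1 + j2·0.5) = 1 + j1 → |·| ≈ 1.4142, ∠ ≈ 45.00°
pole (1 + j2·0.25) = 1 + j0.5 → |·| ≈ 1.118, ∠ ≈ 26.57°
pole (1 + j2·0.2) = 1 + j0.4 → |·| ≈ 1.077, ∠ ≈ 21.80°
pole (1 + j2·0.0125) = 1 + j0.025 → |·| ≈ 1.0003, ∠ ≈ 1.43°
|T| = 0.625 · 1.4142 / (1.118 · 1.077 · 1.0003) ≈ 0.73384
Gain = 20 log₁₀(0.73384) ≈ -2.69 dB
∠T = (45.00°) − (26.57° + 21.80° + 1.43°) = -4.80°

-2.7 dB, -4.8°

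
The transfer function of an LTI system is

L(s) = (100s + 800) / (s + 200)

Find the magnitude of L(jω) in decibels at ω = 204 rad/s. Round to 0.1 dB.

37.1 dB

Substitute s = j204:
Numerator: 100(j204) + 800 = 800 + j20400
Denominator: (j204) + 200 = 200 + j204
|N| = √(800² + 20400²) ≈ 20416, ∠N ≈ 87.75°
|D| = √(200² + 204²) ≈ 285.69, ∠D ≈ 45.57°
|L| = 20416 / 285.69 ≈ 71.462
Gain = 20 log₁₀(71.462) ≈ 37.08 dB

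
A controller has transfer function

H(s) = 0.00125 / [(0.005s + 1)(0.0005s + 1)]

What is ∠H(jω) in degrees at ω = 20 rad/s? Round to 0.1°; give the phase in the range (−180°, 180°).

At ω = 20 rad/s:
pole (1 + j20·0.005) = 1 + j0.1 → |·| ≈ 1.005, ∠ ≈ 5.71°
pole (1 + j20·0.0005) = 1 + j0.01 → |·| ≈ 1, ∠ ≈ 0.57°
∠H = (0°) − (5.71° + 0.57°) = -6.28°

-6.3°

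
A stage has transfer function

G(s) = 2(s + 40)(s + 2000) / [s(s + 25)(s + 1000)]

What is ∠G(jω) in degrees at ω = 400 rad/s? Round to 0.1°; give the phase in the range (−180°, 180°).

-102.6°

At s = jω = j400:
zero (s+40): 40 + j400 → |·| = √(40²+400²) = √161600 ≈ 402, ∠ = arctan(400/40) ≈ 84.29°
zero (s+2000): 2000 + j400 → |·| = √(2000²+400²) = √4160000 ≈ 2039.6, ∠ = arctan(400/2000) ≈ 11.31°
pole (s+25): 25 + j400 → |·| = √(25²+400²) = √160625 ≈ 400.78, ∠ = arctan(400/25) ≈ 86.42°
pole (s+1000): 1000 + j400 → |·| = √(1000²+400²) = √1160000 ≈ 1077, ∠ = arctan(400/1000) ≈ 21.80°
pole at origin: |s| = 400, ∠ = 90.00° (in denominator)
∠G = 95.60° − 198.22° = -102.62°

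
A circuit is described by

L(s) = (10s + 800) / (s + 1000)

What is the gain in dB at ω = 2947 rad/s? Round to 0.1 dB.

19.5 dB

Substitute s = j2947:
Numerator: 10(j2947) + 800 = 800 + j29470
Denominator: (j2947) + 1000 = 1000 + j2947
|N| = √(800² + 29470²) ≈ 29481, ∠N ≈ 88.45°
|D| = √(1000² + 2947²) ≈ 3112, ∠D ≈ 71.26°
|L| = 29481 / 3112 ≈ 9.4733
Gain = 20 log₁₀(9.4733) ≈ 19.53 dB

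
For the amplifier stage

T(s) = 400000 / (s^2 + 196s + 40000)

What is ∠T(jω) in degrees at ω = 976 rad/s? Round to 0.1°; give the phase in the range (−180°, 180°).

-168.2°

At s = jω = j976:
quadratic: (j976)² + 196·j976 + 40000 = -912576 + j191296 → |·| ≈ 9.3241e+05, ∠ ≈ 168.16°
∠T = 0.00° − 168.16° = -168.16°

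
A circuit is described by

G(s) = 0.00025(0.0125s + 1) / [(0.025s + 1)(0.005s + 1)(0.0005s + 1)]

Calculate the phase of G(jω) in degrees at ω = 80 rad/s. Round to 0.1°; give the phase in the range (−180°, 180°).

At ω = 80 rad/s:
zero (1 + j80·0.0125) = 1 + j1 → |·| ≈ 1.4142, ∠ ≈ 45.00°
pole (1 + j80·0.025) = 1 + j2 → |·| ≈ 2.2361, ∠ ≈ 63.43°
pole (1 + j80·0.005) = 1 + j0.4 → |·| ≈ 1.077, ∠ ≈ 21.80°
pole (1 + j80·0.0005) = 1 + j0.04 → |·| ≈ 1.0008, ∠ ≈ 2.29°
∠G = (45.00°) − (63.43° + 21.80° + 2.29°) = -42.52°

-42.5°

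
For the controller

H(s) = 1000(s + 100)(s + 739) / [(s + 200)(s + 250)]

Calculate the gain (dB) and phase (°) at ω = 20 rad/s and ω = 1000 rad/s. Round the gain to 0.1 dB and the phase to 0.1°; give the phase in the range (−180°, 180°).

At s = jω = j20:
zero (s+100): 100 + j20 → |·| = √(100²+20²) = √10400 ≈ 101.98, ∠ = arctan(20/100) ≈ 11.31°
zero (s+739): 739 + j20 → |·| = √(739²+20²) = √546521 ≈ 739.27, ∠ = arctan(20/739) ≈ 1.55°
pole (s+200): 200 + j20 → |·| = √(200²+20²) = √40400 ≈ 201, ∠ = arctan(20/200) ≈ 5.71°
pole (s+250): 250 + j20 → |·| = √(250²+20²) = √62900 ≈ 250.8, ∠ = arctan(20/250) ≈ 4.57°
|H| = 1000 · 75391 / 50411 ≈ 1495.5
Gain = 20 log₁₀(1495.5) ≈ 63.50 dB
∠H = 12.86° − 10.28° = 2.58°

At s = jω = j1000:
zero (s+100): 100 + j1000 → |·| = √(100²+1000²) = √1010000 ≈ 1005, ∠ = arctan(1000/100) ≈ 84.29°
zero (s+739): 739 + j1000 → |·| = √(739²+1000²) = √1546121 ≈ 1243.4, ∠ = arctan(1000/739) ≈ 53.54°
pole (s+200): 200 + j1000 → |·| = √(200²+1000²) = √1040000 ≈ 1019.8, ∠ = arctan(1000/200) ≈ 78.69°
pole (s+250): 250 + j1000 → |·| = √(250²+1000²) = √1062500 ≈ 1030.8, ∠ = arctan(1000/250) ≈ 75.96°
|H| = 1000 · 1.2496e+06 / 1.0512e+06 ≈ 1188.7
Gain = 20 log₁₀(1188.7) ≈ 61.50 dB
∠H = 137.83° − 154.65° = -16.82°

ω = 20: 63.5 dB, 2.6°; ω = 1000: 61.5 dB, -16.8°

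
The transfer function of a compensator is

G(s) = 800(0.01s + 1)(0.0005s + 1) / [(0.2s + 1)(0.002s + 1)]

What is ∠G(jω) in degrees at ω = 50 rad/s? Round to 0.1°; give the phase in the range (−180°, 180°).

-62.0°

At ω = 50 rad/s:
zero (1 + j50·0.01) = 1 + j0.5 → |·| ≈ 1.118, ∠ ≈ 26.57°
zero (1 + j50·0.0005) = 1 + j0.025 → |·| ≈ 1.0003, ∠ ≈ 1.43°
pole (1 + j50·0.2) = 1 + j10 → |·| ≈ 10.05, ∠ ≈ 84.29°
pole (1 + j50·0.002) = 1 + j0.1 → |·| ≈ 1.005, ∠ ≈ 5.71°
∠G = (26.57° + 1.43°) − (84.29° + 5.71°) = -62.00°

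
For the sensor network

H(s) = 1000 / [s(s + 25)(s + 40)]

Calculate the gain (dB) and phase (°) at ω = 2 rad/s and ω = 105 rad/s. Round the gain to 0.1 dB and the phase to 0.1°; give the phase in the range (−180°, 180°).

At s = jω = j2:
pole (s+25): 25 + j2 → |·| = √(25²+2²) = √629 ≈ 25.08, ∠ = arctan(2/25) ≈ 4.57°
pole (s+40): 40 + j2 → |·| = √(40²+2²) = √1604 ≈ 40.05, ∠ = arctan(2/40) ≈ 2.86°
pole at origin: |s| = 2, ∠ = 90.00° (in denominator)
|H| = 1000 / 2008.9 ≈ 0.49778
Gain = 20 log₁₀(0.49778) ≈ -6.06 dB
∠H = 0.00° − 97.43° = -97.43°

At s = jω = j105:
pole (s+25): 25 + j105 → |·| = √(25²+105²) = √11650 ≈ 107.94, ∠ = arctan(105/25) ≈ 76.61°
pole (s+40): 40 + j105 → |·| = √(40²+105²) = √12625 ≈ 112.36, ∠ = arctan(105/40) ≈ 69.15°
pole at origin: |s| = 105, ∠ = 90.00° (in denominator)
|H| = 1000 / 1.2735e+06 ≈ 0.00078524
Gain = 20 log₁₀(0.00078524) ≈ -62.10 dB
∠H = 0.00° − 235.76° = -235.76° ≡ 124.24° (principal value)

ω = 2: -6.1 dB, -97.4°; ω = 105: -62.1 dB, 124.2°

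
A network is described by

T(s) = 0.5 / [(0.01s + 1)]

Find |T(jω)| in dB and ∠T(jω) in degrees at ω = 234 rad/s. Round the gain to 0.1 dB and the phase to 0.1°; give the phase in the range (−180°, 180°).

At ω = 234 rad/s:
pole (1 + j234·0.01) = 1 + j2.34 → |·| ≈ 2.5447, ∠ ≈ 66.86°
|T| = 0.5 · 1 / (2.5447) ≈ 0.19649
Gain = 20 log₁₀(0.19649) ≈ -14.13 dB
∠T = (0°) − (66.86°) = -66.86°

-14.1 dB, -66.9°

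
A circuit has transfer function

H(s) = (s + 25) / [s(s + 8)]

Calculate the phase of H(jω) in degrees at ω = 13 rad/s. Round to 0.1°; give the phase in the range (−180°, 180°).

At s = jω = j13:
zero (s+25): 25 + j13 → |·| = √(25²+13²) = √794 ≈ 28.178, ∠ = arctan(13/25) ≈ 27.47°
pole (s+8): 8 + j13 → |·| = √(8²+13²) = √233 ≈ 15.264, ∠ = arctan(13/8) ≈ 58.39°
pole at origin: |s| = 13, ∠ = 90.00° (in denominator)
∠H = 27.47° − 148.39° = -120.92°

-120.9°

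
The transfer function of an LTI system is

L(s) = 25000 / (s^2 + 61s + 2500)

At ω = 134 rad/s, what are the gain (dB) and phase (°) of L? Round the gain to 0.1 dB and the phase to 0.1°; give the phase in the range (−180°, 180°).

3.1 dB, -152.1°

At s = jω = j134:
quadratic: (j134)² + 61·j134 + 2500 = -15456 + j8174 → |·| ≈ 17484, ∠ ≈ 152.13°
|L| = 25000 / 17484 ≈ 1.4299
Gain = 20 log₁₀(1.4299) ≈ 3.11 dB
∠L = 0.00° − 152.13° = -152.13°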